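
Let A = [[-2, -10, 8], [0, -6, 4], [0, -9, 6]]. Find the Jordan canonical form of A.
J = [[-2, 0, 0], [0, 0, 1], [0, 0, 0]]

The characteristic polynomial is det(xI - A) = x^2(x + 2), so the eigenvalues are -2 (algebraic multiplicity 1), 0 (algebraic multiplicity 2).

For λ = -2: algebraic multiplicity 1 gives one 1×1 block.

For λ = 0: rank(A) = 2, rank(A^2) = 1. The eigenspace has dimension 3 - 2 = 1, so there is 1 Jordan block; the rank sequence gives block sizes [2].

Assembling the blocks gives the Jordan form J above.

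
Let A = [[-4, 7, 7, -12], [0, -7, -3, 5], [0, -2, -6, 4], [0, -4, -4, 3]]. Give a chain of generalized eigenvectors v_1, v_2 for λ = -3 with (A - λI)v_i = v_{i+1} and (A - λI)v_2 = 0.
v_1 = [[-1, 0, 2, 1]]^T, v_2 = [[3, -1, -2, -2]]^T

We seek v_1 ∈ ker((A + 3I)^2) \ ker(A + 3I), then set v_{i+1} = (A + 3I) v_i.

One such chain is v_1 = [[-1, 0, 2, 1]]^T, v_2 = [[3, -1, -2, -2]]^T. Check: (A + 3I) v_2 = [[0, 0, 0, 0]]^T = 0.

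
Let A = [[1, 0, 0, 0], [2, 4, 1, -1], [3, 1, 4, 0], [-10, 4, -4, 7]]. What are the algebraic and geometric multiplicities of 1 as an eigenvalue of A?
The characteristic polynomial is (x - 5)^3(x - 1), so the factor x - 1 appears with exponent 1: the algebraic multiplicity is 1.

rank(A - I) = 3, so the eigenspace has dimension 4 - 3 = 1: the geometric multiplicity is 1.

algebraic multiplicity 1, geometric multiplicity 1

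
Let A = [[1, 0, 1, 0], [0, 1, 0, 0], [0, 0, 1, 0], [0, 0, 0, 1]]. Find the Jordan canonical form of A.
The characteristic polynomial is det(xI - A) = (x - 1)^4, so the eigenvalues are 1 (algebraic multiplicity 4).

For λ = 1: rank(A - I) = 1, rank((A - I)^2) = 0. The eigenspace has dimension 4 - 1 = 3, so there are 3 Jordan blocks; the rank sequence gives block sizes [2, 1, 1].

Assembling the blocks gives the Jordan form J above.

J = [[1, 1, 0, 0], [0, 1, 0, 0], [0, 0, 1, 0], [0, 0, 0, 1]]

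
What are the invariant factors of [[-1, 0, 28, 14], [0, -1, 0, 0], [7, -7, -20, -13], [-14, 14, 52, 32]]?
The Jordan structure of A has elementary divisors (x + 1), (x + 1), (x - 6)^2. Arranging the block sizes at each eigenvalue in decreasing order and taking row products gives the invariant factors.

Invariant factors (smallest first, each dividing the next): x + 1, (x - 6)^2(x + 1).

Check: the last factor (x - 6)^2(x + 1) is the minimal polynomial, and the product (x - 6)^2(x + 1)^2 is the characteristic polynomial.

x + 1, (x - 6)^2(x + 1)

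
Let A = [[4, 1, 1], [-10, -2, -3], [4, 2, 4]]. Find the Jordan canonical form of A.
The characteristic polynomial is det(xI - A) = (x - 2)^3, so the eigenvalues are 2 (algebraic multiplicity 3).

For λ = 2: rank(A - 2I) = 2, rank((A - 2I)^2) = 1, rank((A - 2I)^3) = 0. The eigenspace has dimension 3 - 2 = 1, so there is 1 Jordan block; the rank sequence gives block sizes [3].

Assembling the blocks gives the Jordan form J above.

J = [[2, 1, 0], [0, 2, 1], [0, 0, 2]]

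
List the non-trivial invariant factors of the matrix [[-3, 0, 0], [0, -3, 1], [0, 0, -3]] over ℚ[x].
x + 3, (x + 3)^2

The Jordan structure of A has elementary divisors (x + 3)^2, (x + 3). Arranging the block sizes at each eigenvalue in decreasing order and taking row products gives the invariant factors.

Invariant factors (smallest first, each dividing the next): x + 3, (x + 3)^2.

Check: the last factor (x + 3)^2 is the minimal polynomial, and the product (x + 3)^3 is the characteristic polynomial.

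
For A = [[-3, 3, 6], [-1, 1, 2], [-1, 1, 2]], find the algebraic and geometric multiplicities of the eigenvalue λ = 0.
The characteristic polynomial is x^3, so the factor x appears with exponent 3: the algebraic multiplicity is 3.

rank(A) = 1, so the eigenspace has dimension 3 - 1 = 2: the geometric multiplicity is 2.

Since 2 < 3, A is not diagonalizable.

algebraic multiplicity 3, geometric multiplicity 2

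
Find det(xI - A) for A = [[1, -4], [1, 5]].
χ_A(x) = (x - 3)^2

xI - A = [[x - 1, 4], [-1, x - 5]].

Expanding det(xI - A) along the first row:
det(xI - A) = + (x - 1)·det([[x - 5]]) - (4)·det([[-1]]).

Evaluating gives χ_A(x) = x^2 - 6x + 9 = (x - 3)^2.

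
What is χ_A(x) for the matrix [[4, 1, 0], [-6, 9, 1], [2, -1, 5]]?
xI - A = [[x - 4, -1, 0], [6, x - 9, -1], [-2, 1, x - 5]].

Expanding det(xI - A) along the first row:
det(xI - A) = + (x - 4)·det([[x - 9, -1], [1, x - 5]]) - (-1)·det([[6, -1], [-2, x - 5]]) + (0)·det([[6, x - 9], [-2, 1]]).

Evaluating gives χ_A(x) = x^3 - 18x^2 + 108x - 216 = (x - 6)^3.

χ_A(x) = (x - 6)^3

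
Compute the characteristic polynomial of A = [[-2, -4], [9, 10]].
χ_A(x) = (x - 4)^2

xI - A = [[x + 2, 4], [-9, x - 10]].

Expanding det(xI - A) along the first row:
det(xI - A) = + (x + 2)·det([[x - 10]]) - (4)·det([[-9]]).

Evaluating gives χ_A(x) = x^2 - 8x + 16 = (x - 4)^2.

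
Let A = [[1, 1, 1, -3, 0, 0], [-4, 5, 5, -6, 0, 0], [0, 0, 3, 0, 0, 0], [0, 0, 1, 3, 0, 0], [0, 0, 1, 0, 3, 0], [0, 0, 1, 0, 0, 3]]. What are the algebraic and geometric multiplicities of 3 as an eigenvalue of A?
algebraic multiplicity 6, geometric multiplicity 4

The characteristic polynomial is (x - 3)^6, so the factor x - 3 appears with exponent 6: the algebraic multiplicity is 6.

rank(A - 3I) = 2, so the eigenspace has dimension 6 - 2 = 4: the geometric multiplicity is 4.

Since 4 < 6, A is not diagonalizable.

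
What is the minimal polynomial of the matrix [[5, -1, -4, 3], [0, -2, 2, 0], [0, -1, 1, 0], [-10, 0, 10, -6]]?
The characteristic polynomial factors as x^2(x + 1)^2. The minimal polynomial is ∏(x - λ)^{k_λ} where k_λ is the size of the largest Jordan block at λ.

For λ = -1: rank(A + I) = 2, and the largest Jordan block has size 1 (the smallest k with rank((A + I)^k) = rank((A + I)^(k+1))).
For λ = 0: rank(A) = 2, and the largest Jordan block has size 1 (the smallest k with rank(A^k) = rank(A^(k+1))).

So m_A(x) = x(x + 1).

m_A(x) = x(x + 1)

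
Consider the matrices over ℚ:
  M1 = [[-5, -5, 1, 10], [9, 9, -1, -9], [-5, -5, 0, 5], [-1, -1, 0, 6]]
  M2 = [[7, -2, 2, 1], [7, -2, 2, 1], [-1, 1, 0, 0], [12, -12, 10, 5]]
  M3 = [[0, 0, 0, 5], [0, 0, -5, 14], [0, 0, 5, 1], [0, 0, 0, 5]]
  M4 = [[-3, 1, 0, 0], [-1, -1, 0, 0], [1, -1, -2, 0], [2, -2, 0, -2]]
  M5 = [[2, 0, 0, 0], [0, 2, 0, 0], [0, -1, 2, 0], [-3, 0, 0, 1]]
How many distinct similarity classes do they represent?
4 classes: {M1, M2}, {M3}, {M4}, {M5}

Characteristic polynomials: χ_{M1} = x^2(x - 5)^2, χ_{M2} = x^2(x - 5)^2, χ_{M3} = x^2(x - 5)^2, χ_{M4} = (x + 2)^4, χ_{M5} = (x - 2)^3(x - 1).

{M1, M2}: invariant factors x^2(x - 5)^2.

{M3}: invariant factors x, x(x - 5)^2.

{M4}: invariant factors x + 2, x + 2, (x + 2)^2.

{M5}: invariant factors x - 2, (x - 2)^2(x - 1).

Matrices are similar if and only if their invariant-factor lists agree; the partition into similarity classes is {M1, M2}, {M3}, {M4}, {M5}.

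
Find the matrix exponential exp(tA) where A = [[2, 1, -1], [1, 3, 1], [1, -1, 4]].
A has Jordan form J = [[3, 1, 0], [0, 3, 1], [0, 0, 3]] with A = PJP^{-1}, so e^{tA} = P e^{tJ} P^{-1}.

For a Jordan block J_k(λ), e^{tJ_k(λ)} = e^{λt} · (I + tN + t^2 N^2/2! + ... + t^{k-1} N^{k-1}/(k-1)!) where N is the nilpotent superdiagonal part.

Assembling the blocks and conjugating back gives the entries of e^{tA} as shown above.

e^{tA} = [[(t^2/2 - t + 1)*e^{3*t}, t*e^{3*t}, t*(t - 2)*e^{3*t}/2], [t*e^{3*t}, e^{3*t}, t*e^{3*t}], [t*(2 - t)*e^{3*t}/2, -t*e^{3*t}, (-t^2/2 + t + 1)*e^{3*t}]]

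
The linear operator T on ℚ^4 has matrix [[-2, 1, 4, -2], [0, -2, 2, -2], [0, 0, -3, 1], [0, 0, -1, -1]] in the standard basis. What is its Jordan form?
The characteristic polynomial is det(xI - A) = (x + 2)^4, so the eigenvalues are -2 (algebraic multiplicity 4).

For λ = -2: rank(A + 2I) = 2, rank((A + 2I)^2) = 0. The eigenspace has dimension 4 - 2 = 2, so there are 2 Jordan blocks; the rank sequence gives block sizes [2, 2].

Assembling the blocks gives the Jordan form J above.

J = [[-2, 1, 0, 0], [0, -2, 0, 0], [0, 0, -2, 1], [0, 0, 0, -2]]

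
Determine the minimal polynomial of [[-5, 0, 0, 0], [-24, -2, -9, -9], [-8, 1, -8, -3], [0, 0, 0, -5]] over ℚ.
The characteristic polynomial factors as (x + 5)^4. The minimal polynomial is ∏(x - λ)^{k_λ} where k_λ is the size of the largest Jordan block at λ.

For λ = -5: rank(A + 5I) = 1, and the largest Jordan block has size 2 (the smallest k with rank((A + 5I)^k) = rank((A + 5I)^(k+1))).

So m_A(x) = (x + 5)^2.

m_A(x) = (x + 5)^2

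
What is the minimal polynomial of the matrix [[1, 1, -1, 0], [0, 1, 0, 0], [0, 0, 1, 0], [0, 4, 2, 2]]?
The characteristic polynomial factors as (x - 2)(x - 1)^3. The minimal polynomial is ∏(x - λ)^{k_λ} where k_λ is the size of the largest Jordan block at λ.

For λ = 1: rank(A - I) = 2, and the largest Jordan block has size 2 (the smallest k with rank((A - I)^k) = rank((A - I)^(k+1))).
For λ = 2: rank(A - 2I) = 3, and the largest Jordan block has size 1 (the smallest k with rank((A - 2I)^k) = rank((A - 2I)^(k+1))).

So m_A(x) = (x - 2)(x - 1)^2.

m_A(x) = (x - 2)(x - 1)^2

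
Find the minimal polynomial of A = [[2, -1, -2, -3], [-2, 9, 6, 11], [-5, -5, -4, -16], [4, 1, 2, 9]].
m_A(x) = (x - 6)^2(x - 2)^2

The characteristic polynomial factors as (x - 6)^2(x - 2)^2. The minimal polynomial is ∏(x - λ)^{k_λ} where k_λ is the size of the largest Jordan block at λ.

For λ = 2: rank(A - 2I) = 3, and the largest Jordan block has size 2 (the smallest k with rank((A - 2I)^k) = rank((A - 2I)^(k+1))).
For λ = 6: rank(A - 6I) = 3, and the largest Jordan block has size 2 (the smallest k with rank((A - 6I)^k) = rank((A - 6I)^(k+1))).

So m_A(x) = (x - 6)^2(x - 2)^2.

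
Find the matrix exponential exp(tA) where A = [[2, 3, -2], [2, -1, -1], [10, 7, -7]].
A has Jordan form J = [[-2, 1, 0], [0, -2, 1], [0, 0, -2]] with A = PJP^{-1}, so e^{tA} = P e^{tJ} P^{-1}.

For a Jordan block J_k(λ), e^{tJ_k(λ)} = e^{λt} · (I + tN + t^2 N^2/2! + ... + t^{k-1} N^{k-1}/(k-1)!) where N is the nilpotent superdiagonal part.

Assembling the blocks and conjugating back gives the entries of e^{tA} as shown above.

e^{tA} = [[(t^2 + 4*t + 1)*e^{-2*t}, t*(t + 6)*e^{-2*t}/2, t*(-t - 4)*e^{-2*t}/2], [2*t*e^{-2*t}, (t + 1)*e^{-2*t}, -t*e^{-2*t}], [2*t*(t + 5)*e^{-2*t}, t*(t + 7)*e^{-2*t}, (-t^2 - 5*t + 1)*e^{-2*t}]]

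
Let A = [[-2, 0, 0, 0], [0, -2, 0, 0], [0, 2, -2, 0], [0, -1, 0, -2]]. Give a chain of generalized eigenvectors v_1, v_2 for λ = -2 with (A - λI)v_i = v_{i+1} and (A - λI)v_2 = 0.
We seek v_1 ∈ ker((A + 2I)^2) \ ker(A + 2I), then set v_{i+1} = (A + 2I) v_i.

One such chain is v_1 = [[-2, 1, 2, -2]]^T, v_2 = [[0, 0, 2, -1]]^T. Check: (A + 2I) v_2 = [[0, 0, 0, 0]]^T = 0.

v_1 = [[-2, 1, 2, -2]]^T, v_2 = [[0, 0, 2, -1]]^T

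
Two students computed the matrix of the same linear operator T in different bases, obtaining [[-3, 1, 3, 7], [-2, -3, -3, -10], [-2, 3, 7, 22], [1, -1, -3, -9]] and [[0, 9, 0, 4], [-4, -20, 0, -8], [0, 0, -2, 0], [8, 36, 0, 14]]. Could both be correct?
Both have characteristic polynomial (x + 2)^4 and minimal polynomial (x + 2)^2. But rank(A + 2I) = 2 for A while rank(B + 2I) = 1 for B, so the number of Jordan blocks at λ = -2 differs. A and B are not similar.

No.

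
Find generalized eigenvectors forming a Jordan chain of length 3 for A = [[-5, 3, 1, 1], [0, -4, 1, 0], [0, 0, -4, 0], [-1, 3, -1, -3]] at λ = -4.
v_1 = [[0, -1, 1, 2]]^T, v_2 = [[0, 1, 0, -2]]^T, v_3 = [[1, 0, 0, 1]]^T

We seek v_1 ∈ ker((A + 4I)^3) \ ker((A + 4I)^2), then set v_{i+1} = (A + 4I) v_i.

One such chain is v_1 = [[0, -1, 1, 2]]^T, v_2 = [[0, 1, 0, -2]]^T, v_3 = [[1, 0, 0, 1]]^T. Check: (A + 4I) v_3 = [[0, 0, 0, 0]]^T = 0.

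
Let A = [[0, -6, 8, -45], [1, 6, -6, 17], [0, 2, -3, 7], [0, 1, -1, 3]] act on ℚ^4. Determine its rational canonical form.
R = [[0, 0, 0, -25], [1, 0, 0, -30], [0, 1, 0, 1], [0, 0, 1, 6]]

The invariant factors of A (the non-unit diagonal entries of the Smith normal form of xI - A over ℚ[x]) are (x^2 - 3x - 5)^2, each dividing the next. The characteristic polynomial is their product, (x^2 - 3x - 5)^2.

The rational canonical form is the block-diagonal matrix of companion matrices C(f_i):
R = [[0, 0, 0, -25], [1, 0, 0, -30], [0, 1, 0, 1], [0, 0, 1, 6]].

Note the characteristic polynomial does not split into linear factors over ℚ, so A has no Jordan form over ℚ; the rational canonical form exists over any field.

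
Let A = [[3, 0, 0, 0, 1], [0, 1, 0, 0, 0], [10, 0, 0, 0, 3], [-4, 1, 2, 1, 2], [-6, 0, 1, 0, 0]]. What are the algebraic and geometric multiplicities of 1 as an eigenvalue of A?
The characteristic polynomial is (x - 1)^5, so the factor x - 1 appears with exponent 5: the algebraic multiplicity is 5.

rank(A - I) = 3, so the eigenspace has dimension 5 - 3 = 2: the geometric multiplicity is 2.

Since 2 < 5, A is not diagonalizable.

algebraic multiplicity 5, geometric multiplicity 2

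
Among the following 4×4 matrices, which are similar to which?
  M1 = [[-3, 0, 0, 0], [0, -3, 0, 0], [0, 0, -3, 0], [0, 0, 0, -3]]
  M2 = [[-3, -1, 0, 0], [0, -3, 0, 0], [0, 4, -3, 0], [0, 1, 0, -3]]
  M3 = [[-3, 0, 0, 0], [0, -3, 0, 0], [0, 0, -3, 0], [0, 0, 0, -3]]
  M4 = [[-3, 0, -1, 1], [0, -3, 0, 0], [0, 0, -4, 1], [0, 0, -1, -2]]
2 classes: {M1, M3}, {M2, M4}

Characteristic polynomials: χ_{M1} = (x + 3)^4, χ_{M2} = (x + 3)^4, χ_{M3} = (x + 3)^4, χ_{M4} = (x + 3)^4.

{M1, M3}: invariant factors x + 3, x + 3, x + 3, x + 3.

{M2, M4}: invariant factors x + 3, x + 3, (x + 3)^2.

Matrices are similar if and only if their invariant-factor lists agree; the partition into similarity classes is {M1, M3}, {M2, M4}.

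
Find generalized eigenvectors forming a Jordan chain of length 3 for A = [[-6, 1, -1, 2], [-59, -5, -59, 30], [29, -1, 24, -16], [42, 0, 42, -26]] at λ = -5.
We seek v_1 ∈ ker((A + 5I)^3) \ ker((A + 5I)^2), then set v_{i+1} = (A + 5I) v_i.

One such chain is v_1 = [[-1, -2, 2, 2]]^T, v_2 = [[1, 1, -1, 0]]^T, v_3 = [[1, 0, -1, 0]]^T. Check: (A + 5I) v_3 = [[0, 0, 0, 0]]^T = 0.

v_1 = [[-1, -2, 2, 2]]^T, v_2 = [[1, 1, -1, 0]]^T, v_3 = [[1, 0, -1, 0]]^T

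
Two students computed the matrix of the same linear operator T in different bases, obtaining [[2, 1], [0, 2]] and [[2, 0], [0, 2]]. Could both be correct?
No.

Both have characteristic polynomial (x - 2)^2, but the minimal polynomial of A is (x - 2)^2 while the minimal polynomial of B is x - 2. The minimal polynomial is a similarity invariant, so A and B are not similar.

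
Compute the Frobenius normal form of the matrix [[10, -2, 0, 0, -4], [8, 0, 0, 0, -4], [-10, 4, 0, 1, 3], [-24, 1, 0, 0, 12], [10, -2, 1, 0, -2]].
R = [[2, 0, 0, 0, 0], [0, 0, 0, 0, -4], [0, 1, 0, 0, 12], [0, 0, 1, 0, -13], [0, 0, 0, 1, 6]]

The invariant factors of A (the non-unit diagonal entries of the Smith normal form of xI - A over ℚ[x]) are x - 2, (x - 2)^2(x - 1)^2, each dividing the next. The characteristic polynomial is their product, (x - 2)^3(x - 1)^2.

The rational canonical form is the block-diagonal matrix of companion matrices C(f_i):
R = [[2, 0, 0, 0, 0], [0, 0, 0, 0, -4], [0, 1, 0, 0, 12], [0, 0, 1, 0, -13], [0, 0, 0, 1, 6]].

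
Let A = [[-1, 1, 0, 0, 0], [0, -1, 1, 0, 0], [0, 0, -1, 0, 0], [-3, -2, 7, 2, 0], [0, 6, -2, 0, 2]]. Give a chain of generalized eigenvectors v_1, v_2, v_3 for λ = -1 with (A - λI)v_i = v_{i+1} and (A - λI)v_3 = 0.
v_1 = [[0, 0, 1, -2, 0]]^T, v_2 = [[0, 1, 0, 1, -2]]^T, v_3 = [[1, 0, 0, 1, 0]]^T

We seek v_1 ∈ ker((A + I)^3) \ ker((A + I)^2), then set v_{i+1} = (A + I) v_i.

One such chain is v_1 = [[0, 0, 1, -2, 0]]^T, v_2 = [[0, 1, 0, 1, -2]]^T, v_3 = [[1, 0, 0, 1, 0]]^T. Check: (A + I) v_3 = [[0, 0, 0, 0, 0]]^T = 0.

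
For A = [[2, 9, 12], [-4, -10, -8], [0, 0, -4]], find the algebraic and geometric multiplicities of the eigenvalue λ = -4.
algebraic multiplicity 3, geometric multiplicity 2

The characteristic polynomial is (x + 4)^3, so the factor x + 4 appears with exponent 3: the algebraic multiplicity is 3.

rank(A + 4I) = 1, so the eigenspace has dimension 3 - 1 = 2: the geometric multiplicity is 2.

Since 2 < 3, A is not diagonalizable.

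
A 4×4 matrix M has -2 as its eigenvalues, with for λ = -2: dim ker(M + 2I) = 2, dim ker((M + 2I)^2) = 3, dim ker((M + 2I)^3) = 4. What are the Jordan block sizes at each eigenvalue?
λ = -2: successive nullity increments [2, 1, 1] count blocks of size ≥ k; block sizes are [3, 1].

Jordan blocks: (-2, 3), (-2, 1)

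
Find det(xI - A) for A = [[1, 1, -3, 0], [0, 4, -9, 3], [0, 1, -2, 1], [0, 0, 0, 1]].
xI - A = [[x - 1, -1, 3, 0], [0, x - 4, 9, -3], [0, -1, x + 2, -1], [0, 0, 0, x - 1]].

Expanding det(xI - A) along the first row:
det(xI - A) = + (x - 1)·det([[x - 4, 9, -3], [-1, x + 2, -1], [0, 0, x - 1]]) - (-1)·det([[0, 9, -3], [0, x + 2, -1], [0, 0, x - 1]]) + (3)·det([[0, x - 4, -3], [0, -1, -1], [0, 0, x - 1]]) - (0)·det([[0, x - 4, 9], [0, -1, x + 2], [0, 0, 0]]).

Evaluating gives χ_A(x) = x^4 - 4x^3 + 6x^2 - 4x + 1 = (x - 1)^4.

χ_A(x) = (x - 1)^4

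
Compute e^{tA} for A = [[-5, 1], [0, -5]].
A has Jordan form J = [[-5, 1], [0, -5]] with A = PJP^{-1}, so e^{tA} = P e^{tJ} P^{-1}.

For a Jordan block J_k(λ), e^{tJ_k(λ)} = e^{λt} · (I + tN + t^2 N^2/2! + ... + t^{k-1} N^{k-1}/(k-1)!) where N is the nilpotent superdiagonal part.

Assembling the blocks and conjugating back gives the entries of e^{tA} as shown above.

e^{tA} = [[e^{-5*t}, t*e^{-5*t}], [0, e^{-5*t}]]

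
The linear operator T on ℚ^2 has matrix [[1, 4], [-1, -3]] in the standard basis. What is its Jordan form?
J = [[-1, 1], [0, -1]]

The characteristic polynomial is det(xI - A) = (x + 1)^2, so the eigenvalues are -1 (algebraic multiplicity 2).

For λ = -1: rank(A + I) = 1, rank((A + I)^2) = 0. The eigenspace has dimension 2 - 1 = 1, so there is 1 Jordan block; the rank sequence gives block sizes [2].

Assembling the blocks gives the Jordan form J above.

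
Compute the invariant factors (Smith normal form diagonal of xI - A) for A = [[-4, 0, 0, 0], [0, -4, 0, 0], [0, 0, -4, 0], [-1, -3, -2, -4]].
The Jordan structure of A has elementary divisors (x + 4)^2, (x + 4), (x + 4). Arranging the block sizes at each eigenvalue in decreasing order and taking row products gives the invariant factors.

Invariant factors (smallest first, each dividing the next): x + 4, x + 4, (x + 4)^2.

Check: the last factor (x + 4)^2 is the minimal polynomial, and the product (x + 4)^4 is the characteristic polynomial.

x + 4, x + 4, (x + 4)^2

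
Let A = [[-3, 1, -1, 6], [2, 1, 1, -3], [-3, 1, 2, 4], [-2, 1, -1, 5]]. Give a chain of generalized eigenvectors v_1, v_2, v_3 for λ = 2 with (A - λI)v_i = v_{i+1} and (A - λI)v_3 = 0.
We seek v_1 ∈ ker((A - 2I)^3) \ ker((A - 2I)^2), then set v_{i+1} = (A - 2I) v_i.

One such chain is v_1 = [[0, 1, 0, 0]]^T, v_2 = [[1, -1, 1, 1]]^T, v_3 = [[-1, 1, 0, -1]]^T. Check: (A - 2I) v_3 = [[0, 0, 0, 0]]^T = 0.

v_1 = [[0, 1, 0, 0]]^T, v_2 = [[1, -1, 1, 1]]^T, v_3 = [[-1, 1, 0, -1]]^T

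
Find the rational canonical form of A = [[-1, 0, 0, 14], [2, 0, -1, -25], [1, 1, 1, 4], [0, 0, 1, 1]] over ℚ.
R = [[0, 0, 0, 4], [1, 0, 0, -8], [0, 1, 0, 4], [0, 0, 1, 1]]

The invariant factors of A (the non-unit diagonal entries of the Smith normal form of xI - A over ℚ[x]) are (x - 1)(x^3 - 4x + 4), each dividing the next. The characteristic polynomial is their product, (x - 1)(x^3 - 4x + 4).

The rational canonical form is the block-diagonal matrix of companion matrices C(f_i):
R = [[0, 0, 0, 4], [1, 0, 0, -8], [0, 1, 0, 4], [0, 0, 1, 1]].

Note the characteristic polynomial does not split into linear factors over ℚ, so A has no Jordan form over ℚ; the rational canonical form exists over any field.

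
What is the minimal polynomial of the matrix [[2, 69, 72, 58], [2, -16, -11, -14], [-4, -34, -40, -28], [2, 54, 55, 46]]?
m_A(x) = (x - 4)(x + 4)^3

The characteristic polynomial factors as (x - 4)(x + 4)^3. The minimal polynomial is ∏(x - λ)^{k_λ} where k_λ is the size of the largest Jordan block at λ.

For λ = -4: rank(A + 4I) = 3, and the largest Jordan block has size 3 (the smallest k with rank((A + 4I)^k) = rank((A + 4I)^(k+1))).
For λ = 4: rank(A - 4I) = 3, and the largest Jordan block has size 1 (the smallest k with rank((A - 4I)^k) = rank((A - 4I)^(k+1))).

So m_A(x) = (x - 4)(x + 4)^3.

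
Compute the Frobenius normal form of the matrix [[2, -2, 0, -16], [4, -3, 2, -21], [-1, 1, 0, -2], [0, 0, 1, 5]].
R = [[0, 0, 0, -20], [1, 0, 0, -7], [0, 1, 0, 3], [0, 0, 1, 4]]

The invariant factors of A (the non-unit diagonal entries of the Smith normal form of xI - A over ℚ[x]) are (x - 4)(x^3 - 3x - 5), each dividing the next. The characteristic polynomial is their product, (x - 4)(x^3 - 3x - 5).

The rational canonical form is the block-diagonal matrix of companion matrices C(f_i):
R = [[0, 0, 0, -20], [1, 0, 0, -7], [0, 1, 0, 3], [0, 0, 1, 4]].

Note the characteristic polynomial does not split into linear factors over ℚ, so A has no Jordan form over ℚ; the rational canonical form exists over any field.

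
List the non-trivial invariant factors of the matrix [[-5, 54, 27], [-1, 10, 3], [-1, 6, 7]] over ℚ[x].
The Jordan structure of A has elementary divisors (x - 4)^2, (x - 4). Arranging the block sizes at each eigenvalue in decreasing order and taking row products gives the invariant factors.

Invariant factors (smallest first, each dividing the next): x - 4, (x - 4)^2.

Check: the last factor (x - 4)^2 is the minimal polynomial, and the product (x - 4)^3 is the characteristic polynomial.

x - 4, (x - 4)^2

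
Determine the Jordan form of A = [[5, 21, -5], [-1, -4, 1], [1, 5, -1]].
The characteristic polynomial is det(xI - A) = x^3, so the eigenvalues are 0 (algebraic multiplicity 3).

For λ = 0: rank(A) = 2, rank(A^2) = 1, rank(A^3) = 0. The eigenspace has dimension 3 - 2 = 1, so there is 1 Jordan block; the rank sequence gives block sizes [3].

Assembling the blocks gives the Jordan form J above.

J = [[0, 1, 0], [0, 0, 1], [0, 0, 0]]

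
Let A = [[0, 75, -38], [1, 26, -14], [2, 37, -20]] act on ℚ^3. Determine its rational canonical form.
The invariant factors of A (the non-unit diagonal entries of the Smith normal form of xI - A over ℚ[x]) are (x - 5)(x - 3)(x + 2), each dividing the next. The characteristic polynomial is their product, (x - 5)(x - 3)(x + 2).

The rational canonical form is the block-diagonal matrix of companion matrices C(f_i):
R = [[0, 0, -30], [1, 0, 1], [0, 1, 6]].

R = [[0, 0, -30], [1, 0, 1], [0, 1, 6]]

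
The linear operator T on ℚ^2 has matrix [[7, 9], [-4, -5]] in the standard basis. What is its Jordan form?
The characteristic polynomial is det(xI - A) = (x - 1)^2, so the eigenvalues are 1 (algebraic multiplicity 2).

For λ = 1: rank(A - I) = 1, rank((A - I)^2) = 0. The eigenspace has dimension 2 - 1 = 1, so there is 1 Jordan block; the rank sequence gives block sizes [2].

Assembling the blocks gives the Jordan form J above.

J = [[1, 1], [0, 1]]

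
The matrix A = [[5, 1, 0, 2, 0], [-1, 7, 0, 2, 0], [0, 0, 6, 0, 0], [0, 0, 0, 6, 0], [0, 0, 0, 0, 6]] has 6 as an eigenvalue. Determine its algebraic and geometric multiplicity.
The characteristic polynomial is (x - 6)^5, so the factor x - 6 appears with exponent 5: the algebraic multiplicity is 5.

rank(A - 6I) = 1, so the eigenspace has dimension 5 - 1 = 4: the geometric multiplicity is 4.

Since 4 < 5, A is not diagonalizable.

algebraic multiplicity 5, geometric multiplicity 4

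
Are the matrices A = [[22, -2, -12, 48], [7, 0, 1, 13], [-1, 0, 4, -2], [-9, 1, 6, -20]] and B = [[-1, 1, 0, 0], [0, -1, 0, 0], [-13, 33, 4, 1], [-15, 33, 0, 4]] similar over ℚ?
Yes.

Two matrices over a field are similar if and only if they have the same invariant factors.

Both A and B have characteristic polynomial (x - 4)^2(x + 1)^2 and minimal polynomial (x - 4)^2(x + 1)^2. Computing further, both have invariant factors (x - 4)^2(x + 1)^2. Hence A and B are similar.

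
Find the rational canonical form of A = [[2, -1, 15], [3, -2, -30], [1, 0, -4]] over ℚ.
The invariant factors of A (the non-unit diagonal entries of the Smith normal form of xI - A over ℚ[x]) are (x - 4)(x + 4)^2, each dividing the next. The characteristic polynomial is their product, (x - 4)(x + 4)^2.

The rational canonical form is the block-diagonal matrix of companion matrices C(f_i):
R = [[0, 0, 64], [1, 0, 16], [0, 1, -4]].

R = [[0, 0, 64], [1, 0, 16], [0, 1, -4]]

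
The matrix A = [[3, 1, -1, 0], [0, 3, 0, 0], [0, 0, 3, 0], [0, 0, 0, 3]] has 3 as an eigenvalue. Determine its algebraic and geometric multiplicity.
The characteristic polynomial is (x - 3)^4, so the factor x - 3 appears with exponent 4: the algebraic multiplicity is 4.

rank(A - 3I) = 1, so the eigenspace has dimension 4 - 1 = 3: the geometric multiplicity is 3.

Since 3 < 4, A is not diagonalizable.

algebraic multiplicity 4, geometric multiplicity 3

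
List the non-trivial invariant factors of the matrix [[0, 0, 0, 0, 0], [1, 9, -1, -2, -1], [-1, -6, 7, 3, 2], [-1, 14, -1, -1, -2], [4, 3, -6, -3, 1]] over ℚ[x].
The Jordan structure of A has elementary divisors x, (x - 4)^2, (x - 4)^2. Arranging the block sizes at each eigenvalue in decreasing order and taking row products gives the invariant factors.

Invariant factors (smallest first, each dividing the next): (x - 4)^2, x(x - 4)^2.

Check: the last factor x(x - 4)^2 is the minimal polynomial, and the product x(x - 4)^4 is the characteristic polynomial.

(x - 4)^2, x(x - 4)^2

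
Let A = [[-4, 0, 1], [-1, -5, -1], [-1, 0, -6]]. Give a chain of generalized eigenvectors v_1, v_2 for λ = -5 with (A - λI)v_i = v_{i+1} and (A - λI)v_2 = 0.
v_1 = [[0, 0, 1]]^T, v_2 = [[1, -1, -1]]^T

We seek v_1 ∈ ker((A + 5I)^2) \ ker(A + 5I), then set v_{i+1} = (A + 5I) v_i.

One such chain is v_1 = [[0, 0, 1]]^T, v_2 = [[1, -1, -1]]^T. Check: (A + 5I) v_2 = [[0, 0, 0]]^T = 0.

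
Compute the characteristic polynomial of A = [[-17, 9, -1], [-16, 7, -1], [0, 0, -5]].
xI - A = [[x + 17, -9, 1], [16, x - 7, 1], [0, 0, x + 5]].

Expanding det(xI - A) along the first row:
det(xI - A) = + (x + 17)·det([[x - 7, 1], [0, x + 5]]) - (-9)·det([[16, 1], [0, x + 5]]) + (1)·det([[16, x - 7], [0, 0]]).

Evaluating gives χ_A(x) = x^3 + 15x^2 + 75x + 125 = (x + 5)^3.

χ_A(x) = (x + 5)^3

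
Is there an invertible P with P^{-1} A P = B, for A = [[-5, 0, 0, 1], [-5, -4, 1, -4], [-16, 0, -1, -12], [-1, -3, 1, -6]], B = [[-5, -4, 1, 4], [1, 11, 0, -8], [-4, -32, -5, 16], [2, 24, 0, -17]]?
Two matrices over a field are similar if and only if they have the same invariant factors.

Both A and B have characteristic polynomial (x + 1)(x + 5)^3 and minimal polynomial (x + 1)(x + 5)^3. Computing further, both have invariant factors (x + 1)(x + 5)^3. Hence A and B are similar.

Yes.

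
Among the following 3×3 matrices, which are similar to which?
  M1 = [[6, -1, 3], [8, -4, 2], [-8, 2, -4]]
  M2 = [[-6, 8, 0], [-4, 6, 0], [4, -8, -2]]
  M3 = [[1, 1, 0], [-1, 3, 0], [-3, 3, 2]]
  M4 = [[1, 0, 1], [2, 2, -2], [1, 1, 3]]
4 classes: {M1}, {M2}, {M3}, {M4}

Characteristic polynomials: χ_{M1} = (x - 2)(x + 2)^2, χ_{M2} = (x - 2)(x + 2)^2, χ_{M3} = (x - 2)^3, χ_{M4} = (x - 2)^3.

{M1}: invariant factors (x - 2)(x + 2)^2.

{M2}: invariant factors x + 2, (x - 2)(x + 2).

{M3}: invariant factors x - 2, (x - 2)^2.

{M4}: invariant factors (x - 2)^3.

Matrices are similar if and only if their invariant-factor lists agree; the partition into similarity classes is {M1}, {M2}, {M3}, {M4}.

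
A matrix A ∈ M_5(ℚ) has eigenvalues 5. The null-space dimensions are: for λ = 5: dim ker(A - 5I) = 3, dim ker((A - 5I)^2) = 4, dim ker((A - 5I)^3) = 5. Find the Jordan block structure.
λ = 5: successive nullity increments [3, 1, 1] count blocks of size ≥ k; block sizes are [3, 1, 1].

Jordan blocks: (5, 3), (5, 1), (5, 1)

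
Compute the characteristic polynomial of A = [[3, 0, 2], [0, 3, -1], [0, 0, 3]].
χ_A(x) = (x - 3)^3

xI - A = [[x - 3, 0, -2], [0, x - 3, 1], [0, 0, x - 3]].

Expanding det(xI - A) along the first row:
det(xI - A) = + (x - 3)·det([[x - 3, 1], [0, x - 3]]) - (0)·det([[0, 1], [0, x - 3]]) + (-2)·det([[0, x - 3], [0, 0]]).

Evaluating gives χ_A(x) = x^3 - 9x^2 + 27x - 27 = (x - 3)^3.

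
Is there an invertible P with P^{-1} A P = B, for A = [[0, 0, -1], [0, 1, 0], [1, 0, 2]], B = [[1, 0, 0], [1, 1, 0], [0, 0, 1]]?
Two matrices over a field are similar if and only if they have the same invariant factors.

Both A and B have characteristic polynomial (x - 1)^3 and minimal polynomial (x - 1)^2. Computing further, both have invariant factors x - 1, (x - 1)^2. Hence A and B are similar.

Yes.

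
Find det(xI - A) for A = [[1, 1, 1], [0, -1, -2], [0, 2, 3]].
χ_A(x) = (x - 1)^3

xI - A = [[x - 1, -1, -1], [0, x + 1, 2], [0, -2, x - 3]].

Expanding det(xI - A) along the first row:
det(xI - A) = + (x - 1)·det([[x + 1, 2], [-2, x - 3]]) - (-1)·det([[0, 2], [0, x - 3]]) + (-1)·det([[0, x + 1], [0, -2]]).

Evaluating gives χ_A(x) = x^3 - 3x^2 + 3x - 1 = (x - 1)^3.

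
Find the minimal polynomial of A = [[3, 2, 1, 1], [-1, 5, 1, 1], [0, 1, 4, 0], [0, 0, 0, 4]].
The characteristic polynomial factors as (x - 4)^4. The minimal polynomial is ∏(x - λ)^{k_λ} where k_λ is the size of the largest Jordan block at λ.

For λ = 4: rank(A - 4I) = 2, and the largest Jordan block has size 3 (the smallest k with rank((A - 4I)^k) = rank((A - 4I)^(k+1))).

So m_A(x) = (x - 4)^3.

m_A(x) = (x - 4)^3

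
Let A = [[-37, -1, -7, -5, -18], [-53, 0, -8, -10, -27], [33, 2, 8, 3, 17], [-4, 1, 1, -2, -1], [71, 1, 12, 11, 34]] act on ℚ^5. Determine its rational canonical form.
R = [[0, 0, 0, 0, 0], [1, 0, 0, 0, -9], [0, 1, 0, 0, 6], [0, 0, 1, 0, -1], [0, 0, 0, 1, 3]]

The invariant factors of A (the non-unit diagonal entries of the Smith normal form of xI - A over ℚ[x]) are x(x - 3)(x^3 + x - 3), each dividing the next. The characteristic polynomial is their product, x(x - 3)(x^3 + x - 3).

The rational canonical form is the block-diagonal matrix of companion matrices C(f_i):
R = [[0, 0, 0, 0, 0], [1, 0, 0, 0, -9], [0, 1, 0, 0, 6], [0, 0, 1, 0, -1], [0, 0, 0, 1, 3]].

Note the characteristic polynomial does not split into linear factors over ℚ, so A has no Jordan form over ℚ; the rational canonical form exists over any field.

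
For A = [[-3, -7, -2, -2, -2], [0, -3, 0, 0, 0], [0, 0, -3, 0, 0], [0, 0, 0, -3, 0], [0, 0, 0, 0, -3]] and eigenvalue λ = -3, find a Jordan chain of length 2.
We seek v_1 ∈ ker((A + 3I)^2) \ ker(A + 3I), then set v_{i+1} = (A + 3I) v_i.

One such chain is v_1 = [[-3, 1, -2, -2, 0]]^T, v_2 = [[1, 0, 0, 0, 0]]^T. Check: (A + 3I) v_2 = [[0, 0, 0, 0, 0]]^T = 0.

v_1 = [[-3, 1, -2, -2, 0]]^T, v_2 = [[1, 0, 0, 0, 0]]^T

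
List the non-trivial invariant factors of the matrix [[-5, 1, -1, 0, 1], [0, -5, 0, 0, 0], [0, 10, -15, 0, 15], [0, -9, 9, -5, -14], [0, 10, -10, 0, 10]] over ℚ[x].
The Jordan structure of A has elementary divisors (x + 5)^2, (x + 5), (x + 5), x. Arranging the block sizes at each eigenvalue in decreasing order and taking row products gives the invariant factors.

Invariant factors (smallest first, each dividing the next): x + 5, x + 5, x(x + 5)^2.

Check: the last factor x(x + 5)^2 is the minimal polynomial, and the product x(x + 5)^4 is the characteristic polynomial.

x + 5, x + 5, x(x + 5)^2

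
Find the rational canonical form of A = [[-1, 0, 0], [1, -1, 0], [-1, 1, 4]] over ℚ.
R = [[0, 0, 4], [1, 0, 7], [0, 1, 2]]

The invariant factors of A (the non-unit diagonal entries of the Smith normal form of xI - A over ℚ[x]) are (x - 4)(x + 1)^2, each dividing the next. The characteristic polynomial is their product, (x - 4)(x + 1)^2.

The rational canonical form is the block-diagonal matrix of companion matrices C(f_i):
R = [[0, 0, 4], [1, 0, 7], [0, 1, 2]].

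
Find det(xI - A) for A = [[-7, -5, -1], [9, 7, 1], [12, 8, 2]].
xI - A = [[x + 7, 5, 1], [-9, x - 7, -1], [-12, -8, x - 2]].

Expanding det(xI - A) along the first row:
det(xI - A) = + (x + 7)·det([[x - 7, -1], [-8, x - 2]]) - (5)·det([[-9, -1], [-12, x - 2]]) + (1)·det([[-9, x - 7], [-12, -8]]).

Evaluating gives χ_A(x) = x^3 - 2x^2 = x^2(x - 2).

χ_A(x) = x^2(x - 2)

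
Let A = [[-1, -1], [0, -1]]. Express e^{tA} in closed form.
A has Jordan form J = [[-1, 1], [0, -1]] with A = PJP^{-1}, so e^{tA} = P e^{tJ} P^{-1}.

For a Jordan block J_k(λ), e^{tJ_k(λ)} = e^{λt} · (I + tN + t^2 N^2/2! + ... + t^{k-1} N^{k-1}/(k-1)!) where N is the nilpotent superdiagonal part.

Assembling the blocks and conjugating back gives the entries of e^{tA} as shown above.

e^{tA} = [[e^{-t}, -t*e^{-t}], [0, e^{-t}]]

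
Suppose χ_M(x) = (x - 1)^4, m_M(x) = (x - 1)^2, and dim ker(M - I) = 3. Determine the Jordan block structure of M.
λ = 1: algebraic multiplicity 4 (exponent in χ_M), largest block size 2 (exponent in m_M), 3 blocks (geometric multiplicity). These force block sizes [2, 1, 1].

Jordan blocks: (1, 2), (1, 1), (1, 1)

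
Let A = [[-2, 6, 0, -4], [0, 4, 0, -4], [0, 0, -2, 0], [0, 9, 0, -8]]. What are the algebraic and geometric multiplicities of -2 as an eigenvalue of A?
algebraic multiplicity 4, geometric multiplicity 3

The characteristic polynomial is (x + 2)^4, so the factor x + 2 appears with exponent 4: the algebraic multiplicity is 4.

rank(A + 2I) = 1, so the eigenspace has dimension 4 - 1 = 3: the geometric multiplicity is 3.

Since 3 < 4, A is not diagonalizable.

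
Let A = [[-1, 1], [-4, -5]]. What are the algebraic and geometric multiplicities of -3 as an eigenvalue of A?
The characteristic polynomial is (x + 3)^2, so the factor x + 3 appears with exponent 2: the algebraic multiplicity is 2.

rank(A + 3I) = 1, so the eigenspace has dimension 2 - 1 = 1: the geometric multiplicity is 1.

Since 1 < 2, A is not diagonalizable.

algebraic multiplicity 2, geometric multiplicity 1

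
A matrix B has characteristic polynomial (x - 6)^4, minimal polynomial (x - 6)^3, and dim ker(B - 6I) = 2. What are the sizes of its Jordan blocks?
Jordan blocks: (6, 3), (6, 1)

λ = 6: algebraic multiplicity 4 (exponent in χ_B), largest block size 3 (exponent in m_B), 2 blocks (geometric multiplicity). These force block sizes [3, 1].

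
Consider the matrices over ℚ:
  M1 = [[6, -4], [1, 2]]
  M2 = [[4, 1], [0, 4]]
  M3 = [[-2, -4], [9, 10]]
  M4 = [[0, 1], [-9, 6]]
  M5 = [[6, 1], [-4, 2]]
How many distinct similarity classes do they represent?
Characteristic polynomials: χ_{M1} = (x - 4)^2, χ_{M2} = (x - 4)^2, χ_{M3} = (x - 4)^2, χ_{M4} = (x - 3)^2, χ_{M5} = (x - 4)^2.

{M1, M2, M3, M5}: invariant factors (x - 4)^2.

{M4}: invariant factors (x - 3)^2.

Matrices are similar if and only if their invariant-factor lists agree; the partition into similarity classes is {M1, M2, M3, M5}, {M4}.

2 classes: {M1, M2, M3, M5}, {M4}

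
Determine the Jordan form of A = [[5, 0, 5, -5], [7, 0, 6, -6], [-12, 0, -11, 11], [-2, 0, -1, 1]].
The characteristic polynomial is det(xI - A) = x^3(x + 5), so the eigenvalues are -5 (algebraic multiplicity 1), 0 (algebraic multiplicity 3).

For λ = -5: algebraic multiplicity 1 gives one 1×1 block.

For λ = 0: rank(A) = 2, rank(A^2) = 1. The eigenspace has dimension 4 - 2 = 2, so there are 2 Jordan blocks; the rank sequence gives block sizes [2, 1].

Assembling the blocks gives the Jordan form J above.

J = [[-5, 0, 0, 0], [0, 0, 1, 0], [0, 0, 0, 0], [0, 0, 0, 0]]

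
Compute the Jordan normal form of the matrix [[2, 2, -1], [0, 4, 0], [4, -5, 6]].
J = [[4, 1, 0], [0, 4, 1], [0, 0, 4]]

The characteristic polynomial is det(xI - A) = (x - 4)^3, so the eigenvalues are 4 (algebraic multiplicity 3).

For λ = 4: rank(A - 4I) = 2, rank((A - 4I)^2) = 1, rank((A - 4I)^3) = 0. The eigenspace has dimension 3 - 2 = 1, so there is 1 Jordan block; the rank sequence gives block sizes [3].

Assembling the blocks gives the Jordan form J above.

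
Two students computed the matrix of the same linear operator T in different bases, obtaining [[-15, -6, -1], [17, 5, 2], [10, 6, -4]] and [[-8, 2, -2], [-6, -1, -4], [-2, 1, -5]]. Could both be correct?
Two matrices over a field are similar if and only if they have the same invariant factors.

Both A and B have characteristic polynomial (x + 4)(x + 5)^2 and minimal polynomial (x + 4)(x + 5)^2. Computing further, both have invariant factors (x + 4)(x + 5)^2. Hence A and B are similar.

Yes.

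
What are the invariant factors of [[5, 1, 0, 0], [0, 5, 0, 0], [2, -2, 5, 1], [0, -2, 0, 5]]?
(x - 5)^2, (x - 5)^2

The Jordan structure of A has elementary divisors (x - 5)^2, (x - 5)^2. Arranging the block sizes at each eigenvalue in decreasing order and taking row products gives the invariant factors.

Invariant factors (smallest first, each dividing the next): (x - 5)^2, (x - 5)^2.

Check: the last factor (x - 5)^2 is the minimal polynomial, and the product (x - 5)^4 is the characteristic polynomial.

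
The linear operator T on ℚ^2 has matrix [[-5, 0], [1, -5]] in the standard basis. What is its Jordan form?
J = [[-5, 1], [0, -5]]

The characteristic polynomial is det(xI - A) = (x + 5)^2, so the eigenvalues are -5 (algebraic multiplicity 2).

For λ = -5: rank(A + 5I) = 1, rank((A + 5I)^2) = 0. The eigenspace has dimension 2 - 1 = 1, so there is 1 Jordan block; the rank sequence gives block sizes [2].

Assembling the blocks gives the Jordan form J above.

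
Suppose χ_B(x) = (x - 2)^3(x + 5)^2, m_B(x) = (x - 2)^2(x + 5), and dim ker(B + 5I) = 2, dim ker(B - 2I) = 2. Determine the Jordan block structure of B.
λ = -5: algebraic multiplicity 2 (exponent in χ_B), largest block size 1 (exponent in m_B), 2 blocks (geometric multiplicity). These force block sizes [1, 1].
λ = 2: algebraic multiplicity 3 (exponent in χ_B), largest block size 2 (exponent in m_B), 2 blocks (geometric multiplicity). These force block sizes [2, 1].

Jordan blocks: (-5, 1), (-5, 1), (2, 2), (2, 1)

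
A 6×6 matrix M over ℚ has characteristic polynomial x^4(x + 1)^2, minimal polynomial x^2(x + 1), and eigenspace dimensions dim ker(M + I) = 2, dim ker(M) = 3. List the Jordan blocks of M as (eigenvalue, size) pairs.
Jordan blocks: (-1, 1), (-1, 1), (0, 2), (0, 1), (0, 1)

λ = -1: algebraic multiplicity 2 (exponent in χ_M), largest block size 1 (exponent in m_M), 2 blocks (geometric multiplicity). These force block sizes [1, 1].
λ = 0: algebraic multiplicity 4 (exponent in χ_M), largest block size 2 (exponent in m_M), 3 blocks (geometric multiplicity). These force block sizes [2, 1, 1].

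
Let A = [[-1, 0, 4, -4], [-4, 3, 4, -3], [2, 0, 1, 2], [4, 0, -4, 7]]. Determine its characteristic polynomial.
χ_A(x) = (x - 3)^3(x - 1)

xI - A = [[x + 1, 0, -4, 4], [4, x - 3, -4, 3], [-2, 0, x - 1, -2], [-4, 0, 4, x - 7]].

Expanding det(xI - A) along the first row:
det(xI - A) = + (x + 1)·det([[x - 3, -4, 3], [0, x - 1, -2], [0, 4, x - 7]]) - (0)·det([[4, -4, 3], [-2, x - 1, -2], [-4, 4, x - 7]]) + (-4)·det([[4, x - 3, 3], [-2, 0, -2], [-4, 0, x - 7]]) - (4)·det([[4, x - 3, -4], [-2, 0, x - 1], [-4, 0, 4]]).

Evaluating gives χ_A(x) = x^4 - 10x^3 + 36x^2 - 54x + 27 = (x - 3)^3(x - 1).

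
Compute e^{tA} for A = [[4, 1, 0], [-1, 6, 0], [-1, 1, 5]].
A has Jordan form J = [[5, 1, 0], [0, 5, 0], [0, 0, 5]] with A = PJP^{-1}, so e^{tA} = P e^{tJ} P^{-1}.

For a Jordan block J_k(λ), e^{tJ_k(λ)} = e^{λt} · (I + tN + t^2 N^2/2! + ... + t^{k-1} N^{k-1}/(k-1)!) where N is the nilpotent superdiagonal part.

Assembling the blocks and conjugating back gives the entries of e^{tA} as shown above.

e^{tA} = [[(1 - t)*e^{5*t}, t*e^{5*t}, 0], [-t*e^{5*t}, (t + 1)*e^{5*t}, 0], [-t*e^{5*t}, t*e^{5*t}, e^{5*t}]]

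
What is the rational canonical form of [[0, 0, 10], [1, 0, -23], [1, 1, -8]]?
The invariant factors of A (the non-unit diagonal entries of the Smith normal form of xI - A over ℚ[x]) are (x + 5)(x^2 + 3x - 2), each dividing the next. The characteristic polynomial is their product, (x + 5)(x^2 + 3x - 2).

The rational canonical form is the block-diagonal matrix of companion matrices C(f_i):
R = [[0, 0, 10], [1, 0, -13], [0, 1, -8]].

Note the characteristic polynomial does not split into linear factors over ℚ, so A has no Jordan form over ℚ; the rational canonical form exists over any field.

R = [[0, 0, 10], [1, 0, -13], [0, 1, -8]]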